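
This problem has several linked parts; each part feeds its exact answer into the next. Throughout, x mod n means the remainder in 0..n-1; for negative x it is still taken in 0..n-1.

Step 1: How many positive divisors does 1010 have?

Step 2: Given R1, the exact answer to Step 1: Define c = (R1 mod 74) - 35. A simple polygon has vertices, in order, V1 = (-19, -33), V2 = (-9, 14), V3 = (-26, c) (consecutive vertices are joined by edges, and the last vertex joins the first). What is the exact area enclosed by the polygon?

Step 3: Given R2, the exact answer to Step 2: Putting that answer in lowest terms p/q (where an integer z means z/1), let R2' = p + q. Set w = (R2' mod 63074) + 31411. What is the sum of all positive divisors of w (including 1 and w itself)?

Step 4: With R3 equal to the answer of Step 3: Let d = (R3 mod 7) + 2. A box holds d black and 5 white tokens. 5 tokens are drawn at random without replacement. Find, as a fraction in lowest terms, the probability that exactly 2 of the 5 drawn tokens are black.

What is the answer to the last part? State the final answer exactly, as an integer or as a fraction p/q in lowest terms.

15/28

Step 1: 1010 = 2 * 5 * 101; number of divisors = (1+1) * (1+1) * (1+1) = 8; answer 8
Step 2: R1 = 8; c = -27; cross terms: (-19*14 - -9*-33)=-563, (-9*-27 - -26*14)=607, (-26*-33 - -19*-27)=345; twice the area = |389| = 389; area = 389/2; answer 389/2
Step 3: R2 = 389/2; threaded value p + q = 391; w = 31802; 31802 = 2 * 15901; sigma = (1 + 2) * (1 + 15901) = 3 * 15902 = 47706; answer 47706
Step 4: R3 = 47706; d = 3; total draws C(8,5) = 56; favorable C(3,2)*C(5,3) = 30; P = 15/28; answer 15/28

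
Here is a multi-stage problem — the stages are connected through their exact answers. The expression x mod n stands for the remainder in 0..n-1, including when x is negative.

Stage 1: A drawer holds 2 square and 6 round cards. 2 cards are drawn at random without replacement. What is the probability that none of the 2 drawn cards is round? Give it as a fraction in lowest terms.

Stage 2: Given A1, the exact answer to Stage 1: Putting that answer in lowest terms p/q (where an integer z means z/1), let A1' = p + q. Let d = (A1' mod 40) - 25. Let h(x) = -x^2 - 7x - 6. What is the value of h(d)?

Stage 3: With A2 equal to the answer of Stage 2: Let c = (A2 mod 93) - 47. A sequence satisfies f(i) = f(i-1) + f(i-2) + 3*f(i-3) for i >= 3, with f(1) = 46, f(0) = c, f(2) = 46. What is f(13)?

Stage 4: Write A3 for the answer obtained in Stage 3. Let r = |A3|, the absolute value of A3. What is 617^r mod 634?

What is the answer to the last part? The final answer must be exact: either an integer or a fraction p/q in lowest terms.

Stage 1: total draws C(8,2) = 28; favorable C(2,2) = 1; P = 1/28; answer 1/28
Stage 2: A1 = 1/28; threaded value p + q = 29; d = 4; -1*(4)^2 - 7*(4)^1 - 6 = (-16) + (-28) + (-6) = -50; answer -50
Stage 3: A2 = -50; c = -4; f(3) = 1*(46) + 1*(46) + 3*(-4) = 80; iterating: f(3)=80, f(4)=264, f(5)=482, f(6)=986, f(7)=2260, f(8)=4692, f(9)=9910, f(10)=21382, f(11)=45368, f(12)=96480, f(13)=205994; answer 205994
Stage 4: A3 = 205994; r = 205994; squarings mod 634: 617^1=617, 617^2=289, 617^4=467, 617^8=627, 617^16=49, 617^32=499, 617^64=473, 617^128=561, 617^256=257, 617^512=113, 617^1024=89, 617^2048=313, 617^4096=333, 617^8192=573, 617^16384=551, 617^32768=549, 617^65536=251, 617^131072=235; 617^205994 = 617^2 * 617^8 * 617^32 * 617^128 * 617^1024 * 617^8192 * 617^65536 * 617^131072 = 533 (mod 634); answer 533

533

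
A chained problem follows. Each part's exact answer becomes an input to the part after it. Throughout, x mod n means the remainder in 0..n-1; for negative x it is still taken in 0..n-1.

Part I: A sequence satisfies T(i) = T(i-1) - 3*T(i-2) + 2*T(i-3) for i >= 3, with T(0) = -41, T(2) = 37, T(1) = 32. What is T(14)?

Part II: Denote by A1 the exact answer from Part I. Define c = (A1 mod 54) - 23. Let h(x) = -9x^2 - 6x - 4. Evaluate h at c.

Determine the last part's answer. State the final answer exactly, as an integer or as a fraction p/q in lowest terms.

Part I: T(3) = 1*(37) - 3*(32) + 2*(-41) = -141; iterating: T(3)=-141, T(4)=-188, T(5)=309, T(6)=591, T(7)=-712, T(8)=-1867, T(9)=1451, T(10)=5628, T(11)=-2459, T(12)=-16441, T(13)=2192, T(14)=46597; answer 46597
Part II: A1 = 46597; c = 26; -9*(26)^2 - 6*(26)^1 - 4 = (-6084) + (-156) + (-4) = -6244; answer -6244

-6244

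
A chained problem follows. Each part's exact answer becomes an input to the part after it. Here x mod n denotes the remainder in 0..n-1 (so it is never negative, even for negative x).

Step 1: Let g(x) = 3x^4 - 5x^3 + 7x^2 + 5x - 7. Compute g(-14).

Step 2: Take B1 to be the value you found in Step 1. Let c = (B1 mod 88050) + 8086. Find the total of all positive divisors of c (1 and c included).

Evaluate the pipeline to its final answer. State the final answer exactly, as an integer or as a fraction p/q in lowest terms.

Step 1: 3*(-14)^4 - 5*(-14)^3 + 7*(-14)^2 + 5*(-14)^1 - 7 = (115248) + (13720) + (1372) + (-70) + (-7) = 130263; answer 130263
Step 2: B1 = 130263; c = 50299; 50299 = 179 * 281; sigma = (1 + 179) * (1 + 281) = 180 * 282 = 50760; answer 50760

50760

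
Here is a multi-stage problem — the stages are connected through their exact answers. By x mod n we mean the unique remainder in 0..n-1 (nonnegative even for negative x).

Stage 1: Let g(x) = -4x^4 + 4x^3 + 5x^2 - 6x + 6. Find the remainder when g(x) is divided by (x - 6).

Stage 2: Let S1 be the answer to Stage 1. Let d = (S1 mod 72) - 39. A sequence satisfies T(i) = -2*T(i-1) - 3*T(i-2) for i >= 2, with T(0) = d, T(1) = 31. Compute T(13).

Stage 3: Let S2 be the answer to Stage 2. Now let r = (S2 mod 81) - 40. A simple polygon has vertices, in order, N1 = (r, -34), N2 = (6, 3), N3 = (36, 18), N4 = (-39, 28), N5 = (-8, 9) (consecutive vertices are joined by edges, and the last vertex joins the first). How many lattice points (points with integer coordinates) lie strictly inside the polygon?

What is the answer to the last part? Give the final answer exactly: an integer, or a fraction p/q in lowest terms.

Stage 1: remainder = value at the root: -4*(6)^4 + 4*(6)^3 + 5*(6)^2 - 6*(6)^1 + 6 = (-5184) + (864) + (180) + (-36) + (6) = -4170; answer -4170
Stage 2: S1 = -4170; d = -33; T(2) = -2*(31) - 3*(-33) = 37; iterating: T(2)=37, T(3)=-167, T(4)=223, T(5)=55, T(6)=-779, T(7)=1393, T(8)=-449, T(9)=-3281, T(10)=7909, T(11)=-5975, T(12)=-11777, T(13)=41479; answer 41479
Stage 3: S2 = 41479; r = -33; cross terms: (-33*3 - 6*-34)=105, (6*18 - 36*3)=0, (36*28 - -39*18)=1710, (-39*9 - -8*28)=-127, (-8*-34 - -33*9)=569; twice the area = |2257| = 2257; area = 2257/2; boundary points = 1 + 15 + 5 + 1 + 1 = 23; strictly interior points = area - boundary/2 + 1 = 1118; answer 1118

1118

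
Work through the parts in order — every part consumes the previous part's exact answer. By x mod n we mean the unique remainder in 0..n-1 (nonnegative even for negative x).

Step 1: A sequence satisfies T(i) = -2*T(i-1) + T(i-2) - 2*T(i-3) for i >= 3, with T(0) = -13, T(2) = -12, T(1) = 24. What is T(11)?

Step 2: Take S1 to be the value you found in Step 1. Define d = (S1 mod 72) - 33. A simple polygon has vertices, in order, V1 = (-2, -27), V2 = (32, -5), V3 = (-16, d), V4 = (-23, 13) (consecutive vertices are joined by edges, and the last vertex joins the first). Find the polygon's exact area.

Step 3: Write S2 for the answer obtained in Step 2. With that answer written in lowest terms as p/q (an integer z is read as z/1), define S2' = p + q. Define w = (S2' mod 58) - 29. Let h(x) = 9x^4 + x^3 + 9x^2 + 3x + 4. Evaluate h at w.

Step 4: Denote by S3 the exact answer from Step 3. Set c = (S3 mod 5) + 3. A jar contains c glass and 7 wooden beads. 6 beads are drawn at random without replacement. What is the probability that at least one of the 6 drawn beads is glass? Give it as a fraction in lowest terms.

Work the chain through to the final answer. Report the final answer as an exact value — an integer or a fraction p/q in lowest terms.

1709/1716

Step 1: T(3) = -2*(-12) + 1*(24) - 2*(-13) = 74; iterating: T(3)=74, T(4)=-208, T(5)=514, T(6)=-1384, T(7)=3698, T(8)=-9808, T(9)=26082, T(10)=-69368, T(11)=184434; answer 184434
Step 2: S1 = 184434; d = 9; cross terms: (-2*-5 - 32*-27)=874, (32*9 - -16*-5)=208, (-16*13 - -23*9)=-1, (-23*-27 - -2*13)=647; twice the area = |1728| = 1728; area = 864; answer 864
Step 3: S2 = 864; threaded value p + q = 865; w = 24; 9*(24)^4 + 1*(24)^3 + 9*(24)^2 + 3*(24)^1 + 4 = (2985984) + (13824) + (5184) + (72) + (4) = 3005068; answer 3005068
Step 4: S3 = 3005068; c = 6; total draws C(13,6) = 1716; complement C(7,6) = 7; favorable 1716 - 7 = 1709; P = 1709/1716; answer 1709/1716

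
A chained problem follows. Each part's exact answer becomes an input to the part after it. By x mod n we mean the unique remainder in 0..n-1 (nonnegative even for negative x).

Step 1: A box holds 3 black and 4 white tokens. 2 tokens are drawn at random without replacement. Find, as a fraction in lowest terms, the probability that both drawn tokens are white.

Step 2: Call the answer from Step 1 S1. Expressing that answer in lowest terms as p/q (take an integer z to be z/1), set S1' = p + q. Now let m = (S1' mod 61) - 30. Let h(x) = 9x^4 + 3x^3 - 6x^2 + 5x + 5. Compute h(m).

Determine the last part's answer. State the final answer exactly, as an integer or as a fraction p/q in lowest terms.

Step 1: total draws C(7,2) = 21; favorable C(4,2) = 6; P = 2/7; answer 2/7
Step 2: S1 = 2/7; threaded value p + q = 9; m = -21; 9*(-21)^4 + 3*(-21)^3 - 6*(-21)^2 + 5*(-21)^1 + 5 = (1750329) + (-27783) + (-2646) + (-105) + (5) = 1719800; answer 1719800

1719800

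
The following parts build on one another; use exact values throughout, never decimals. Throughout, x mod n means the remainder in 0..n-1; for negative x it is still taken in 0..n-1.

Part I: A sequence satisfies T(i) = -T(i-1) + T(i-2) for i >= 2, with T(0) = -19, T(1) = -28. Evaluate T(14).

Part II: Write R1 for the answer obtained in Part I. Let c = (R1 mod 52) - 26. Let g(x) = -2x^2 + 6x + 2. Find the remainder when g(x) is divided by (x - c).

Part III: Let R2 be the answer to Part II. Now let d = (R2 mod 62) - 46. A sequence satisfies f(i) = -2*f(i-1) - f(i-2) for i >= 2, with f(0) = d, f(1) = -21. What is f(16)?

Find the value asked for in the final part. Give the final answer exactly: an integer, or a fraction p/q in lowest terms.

Part I: T(2) = -1*(-28) + 1*(-19) = 9; iterating: T(2)=9, T(3)=-37, T(4)=46, T(5)=-83, T(6)=129, T(7)=-212, T(8)=341, T(9)=-553, T(10)=894, T(11)=-1447, T(12)=2341, T(13)=-3788, T(14)=6129; answer 6129
Part II: R1 = 6129; c = 19; remainder = value at the root: -2*(19)^2 + 6*(19)^1 + 2 = (-722) + (114) + (2) = -606; answer -606
Part III: R2 = -606; d = -32; f(2) = -2*(-21) - 1*(-32) = 74; iterating: f(2)=74, f(3)=-127, f(4)=180, f(5)=-233, f(6)=286, f(7)=-339, f(8)=392, f(9)=-445, f(10)=498, f(11)=-551, f(12)=604, f(13)=-657, f(14)=710, f(15)=-763, f(16)=816; answer 816

816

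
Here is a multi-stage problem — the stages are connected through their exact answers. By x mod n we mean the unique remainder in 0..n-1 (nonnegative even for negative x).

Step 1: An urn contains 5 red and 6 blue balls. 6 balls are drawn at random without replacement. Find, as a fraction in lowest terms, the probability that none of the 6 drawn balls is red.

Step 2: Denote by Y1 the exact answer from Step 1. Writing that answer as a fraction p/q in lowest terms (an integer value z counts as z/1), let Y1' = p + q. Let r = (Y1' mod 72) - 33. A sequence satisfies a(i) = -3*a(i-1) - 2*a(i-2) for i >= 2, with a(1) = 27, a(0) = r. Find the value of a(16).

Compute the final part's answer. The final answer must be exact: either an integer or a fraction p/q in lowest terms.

-1638377

Step 1: total draws C(11,6) = 462; favorable C(6,6) = 1; P = 1/462; answer 1/462
Step 2: Y1 = 1/462; threaded value p + q = 463; r = -2; a(2) = -3*(27) - 2*(-2) = -77; iterating: a(2)=-77, a(3)=177, a(4)=-377, a(5)=777, a(6)=-1577, a(7)=3177, a(8)=-6377, a(9)=12777, a(10)=-25577, a(11)=51177, a(12)=-102377, a(13)=204777, a(14)=-409577, a(15)=819177, a(16)=-1638377; answer -1638377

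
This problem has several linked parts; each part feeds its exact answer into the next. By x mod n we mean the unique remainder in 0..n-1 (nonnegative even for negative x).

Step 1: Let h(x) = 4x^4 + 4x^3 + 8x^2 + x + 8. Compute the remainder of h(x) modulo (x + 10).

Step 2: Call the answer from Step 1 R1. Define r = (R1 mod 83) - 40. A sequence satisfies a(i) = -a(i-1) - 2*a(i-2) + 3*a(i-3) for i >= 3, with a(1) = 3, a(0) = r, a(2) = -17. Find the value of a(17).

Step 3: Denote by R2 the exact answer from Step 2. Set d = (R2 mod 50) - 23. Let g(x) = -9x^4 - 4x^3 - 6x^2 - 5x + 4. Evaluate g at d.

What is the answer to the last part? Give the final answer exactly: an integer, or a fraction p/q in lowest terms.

-470546

Step 1: remainder = value at the root: 4*(-10)^4 + 4*(-10)^3 + 8*(-10)^2 + 1*(-10)^1 + 8 = (40000) + (-4000) + (800) + (-10) + (8) = 36798; answer 36798
Step 2: R1 = 36798; r = -11; a(3) = -1*(-17) - 2*(3) + 3*(-11) = -22; iterating: a(3)=-22, a(4)=65, a(5)=-72, a(6)=-124, a(7)=463, a(8)=-431, a(9)=-867, a(10)=3118, a(11)=-2677, a(12)=-6160, a(13)=20868, a(14)=-16579, a(15)=-43637, a(16)=139399, a(17)=-101862; answer -101862
Step 3: R2 = -101862; d = 15; -9*(15)^4 - 4*(15)^3 - 6*(15)^2 - 5*(15)^1 + 4 = (-455625) + (-13500) + (-1350) + (-75) + (4) = -470546; answer -470546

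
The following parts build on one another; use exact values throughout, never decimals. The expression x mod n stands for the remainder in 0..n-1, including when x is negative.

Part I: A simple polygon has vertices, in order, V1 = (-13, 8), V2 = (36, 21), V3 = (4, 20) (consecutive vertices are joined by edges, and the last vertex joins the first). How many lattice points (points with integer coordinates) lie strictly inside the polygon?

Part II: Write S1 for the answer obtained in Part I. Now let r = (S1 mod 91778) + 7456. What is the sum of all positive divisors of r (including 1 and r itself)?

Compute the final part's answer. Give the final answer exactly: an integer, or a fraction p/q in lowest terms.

Part I: cross terms: (-13*21 - 36*8)=-561, (36*20 - 4*21)=636, (4*8 - -13*20)=292; twice the area = |367| = 367; area = 367/2; boundary points = 1 + 1 + 1 = 3; strictly interior points = area - boundary/2 + 1 = 183; answer 183
Part II: S1 = 183; r = 7639; 7639 is prime, so its only divisors are 1 and 7639; sigma = 1 + 7639 = 7640; answer 7640

7640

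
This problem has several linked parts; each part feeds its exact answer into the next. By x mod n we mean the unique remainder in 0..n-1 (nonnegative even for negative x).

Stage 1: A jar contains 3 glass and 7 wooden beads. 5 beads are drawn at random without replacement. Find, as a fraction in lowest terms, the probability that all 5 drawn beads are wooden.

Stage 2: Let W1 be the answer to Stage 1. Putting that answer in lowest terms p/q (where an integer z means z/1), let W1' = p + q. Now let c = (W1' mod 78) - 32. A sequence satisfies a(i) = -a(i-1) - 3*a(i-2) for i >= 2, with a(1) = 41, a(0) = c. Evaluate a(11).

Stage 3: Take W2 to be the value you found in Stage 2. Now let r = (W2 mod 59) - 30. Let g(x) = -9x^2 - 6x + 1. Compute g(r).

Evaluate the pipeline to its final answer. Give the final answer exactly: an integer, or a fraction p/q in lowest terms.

-4094

Stage 1: total draws C(10,5) = 252; favorable C(7,5) = 21; P = 1/12; answer 1/12
Stage 2: W1 = 1/12; threaded value p + q = 13; c = -19; a(2) = -1*(41) - 3*(-19) = 16; iterating: a(2)=16, a(3)=-139, a(4)=91, a(5)=326, a(6)=-599, a(7)=-379, a(8)=2176, a(9)=-1039, a(10)=-5489, a(11)=8606; answer 8606
Stage 3: W2 = 8606; r = 21; -9*(21)^2 - 6*(21)^1 + 1 = (-3969) + (-126) + (1) = -4094; answer -4094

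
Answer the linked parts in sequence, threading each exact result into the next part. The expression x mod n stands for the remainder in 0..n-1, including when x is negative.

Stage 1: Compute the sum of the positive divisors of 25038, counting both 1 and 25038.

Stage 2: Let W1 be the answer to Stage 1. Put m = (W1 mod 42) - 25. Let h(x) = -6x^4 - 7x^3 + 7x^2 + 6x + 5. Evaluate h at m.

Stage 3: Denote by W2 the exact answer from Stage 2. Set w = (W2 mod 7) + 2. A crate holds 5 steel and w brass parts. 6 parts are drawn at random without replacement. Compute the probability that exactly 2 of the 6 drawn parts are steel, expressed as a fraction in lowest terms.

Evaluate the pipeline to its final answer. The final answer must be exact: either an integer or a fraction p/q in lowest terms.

175/429

Stage 1: 25038 = 2 * 3^2 * 13 * 107; sigma = (1 + 2) * (1 + 3 + 9) * (1 + 13) * (1 + 107) = 3 * 13 * 14 * 108 = 58968; answer 58968
Stage 2: W1 = 58968; m = -25; -6*(-25)^4 - 7*(-25)^3 + 7*(-25)^2 + 6*(-25)^1 + 5 = (-2343750) + (109375) + (4375) + (-150) + (5) = -2230145; answer -2230145
Stage 3: W2 = -2230145; w = 8; total draws C(13,6) = 1716; favorable C(5,2)*C(8,4) = 700; P = 175/429; answer 175/429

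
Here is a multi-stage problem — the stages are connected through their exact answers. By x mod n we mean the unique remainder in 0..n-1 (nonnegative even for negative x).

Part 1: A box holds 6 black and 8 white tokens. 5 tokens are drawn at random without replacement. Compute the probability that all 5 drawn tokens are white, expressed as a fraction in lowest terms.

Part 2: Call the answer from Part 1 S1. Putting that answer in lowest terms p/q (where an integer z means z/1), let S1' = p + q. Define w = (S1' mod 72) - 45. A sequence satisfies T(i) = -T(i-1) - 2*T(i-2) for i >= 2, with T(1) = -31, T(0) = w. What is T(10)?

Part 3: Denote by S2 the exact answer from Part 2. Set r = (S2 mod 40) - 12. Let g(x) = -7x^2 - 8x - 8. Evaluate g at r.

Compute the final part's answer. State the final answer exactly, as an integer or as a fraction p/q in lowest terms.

Part 1: total draws C(14,5) = 2002; favorable C(8,5) = 56; P = 4/143; answer 4/143
Part 2: S1 = 4/143; threaded value p + q = 147; w = -42; T(2) = -1*(-31) - 2*(-42) = 115; iterating: T(2)=115, T(3)=-53, T(4)=-177, T(5)=283, T(6)=71, T(7)=-637, T(8)=495, T(9)=779, T(10)=-1769; answer -1769
Part 3: S2 = -1769; r = 19; -7*(19)^2 - 8*(19)^1 - 8 = (-2527) + (-152) + (-8) = -2687; answer -2687

-2687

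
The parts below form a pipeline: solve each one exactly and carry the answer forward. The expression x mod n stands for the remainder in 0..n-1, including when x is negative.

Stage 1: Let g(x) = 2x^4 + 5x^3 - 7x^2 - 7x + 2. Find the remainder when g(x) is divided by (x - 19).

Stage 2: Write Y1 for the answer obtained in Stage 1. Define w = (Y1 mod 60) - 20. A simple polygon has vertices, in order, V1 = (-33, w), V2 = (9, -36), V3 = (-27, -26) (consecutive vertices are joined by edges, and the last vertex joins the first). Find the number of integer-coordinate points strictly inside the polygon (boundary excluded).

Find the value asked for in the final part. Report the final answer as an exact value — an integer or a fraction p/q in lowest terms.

416

Stage 1: remainder = value at the root: 2*(19)^4 + 5*(19)^3 - 7*(19)^2 - 7*(19)^1 + 2 = (260642) + (34295) + (-2527) + (-133) + (2) = 292279; answer 292279
Stage 2: Y1 = 292279; w = -1; cross terms: (-33*-36 - 9*-1)=1197, (9*-26 - -27*-36)=-1206, (-27*-1 - -33*-26)=-831; twice the area = |-840| = 840; area = 420; boundary points = 7 + 2 + 1 = 10; strictly interior points = area - boundary/2 + 1 = 416; answer 416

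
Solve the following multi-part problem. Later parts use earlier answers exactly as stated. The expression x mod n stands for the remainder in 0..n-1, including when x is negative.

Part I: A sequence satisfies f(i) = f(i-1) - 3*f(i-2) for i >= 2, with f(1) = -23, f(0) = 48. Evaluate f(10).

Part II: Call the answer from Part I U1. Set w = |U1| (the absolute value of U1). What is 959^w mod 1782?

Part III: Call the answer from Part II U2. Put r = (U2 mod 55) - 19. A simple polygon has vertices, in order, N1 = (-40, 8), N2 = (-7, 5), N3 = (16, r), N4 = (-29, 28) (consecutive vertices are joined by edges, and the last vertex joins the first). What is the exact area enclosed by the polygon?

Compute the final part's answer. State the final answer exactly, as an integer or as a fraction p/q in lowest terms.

Part I: f(2) = 1*(-23) - 3*(48) = -167; iterating: f(2)=-167, f(3)=-98, f(4)=403, f(5)=697, f(6)=-512, f(7)=-2603, f(8)=-1067, f(9)=6742, f(10)=9943; answer 9943
Part II: U1 = 9943; w = 9943; squarings mod 1782: 959^1=959, 959^2=169, 959^4=49, 959^8=619, 959^16=31, 959^32=961, 959^64=445, 959^128=223, 959^256=1615, 959^512=1159, 959^1024=1435, 959^2048=1015, 959^4096=229, 959^8192=763; 959^9943 = 959^1 * 959^2 * 959^4 * 959^16 * 959^64 * 959^128 * 959^512 * 959^1024 * 959^8192 = 239 (mod 1782); answer 239
Part III: U2 = 239; r = 0; cross terms: (-40*5 - -7*8)=-144, (-7*0 - 16*5)=-80, (16*28 - -29*0)=448, (-29*8 - -40*28)=888; twice the area = |1112| = 1112; area = 556; answer 556

556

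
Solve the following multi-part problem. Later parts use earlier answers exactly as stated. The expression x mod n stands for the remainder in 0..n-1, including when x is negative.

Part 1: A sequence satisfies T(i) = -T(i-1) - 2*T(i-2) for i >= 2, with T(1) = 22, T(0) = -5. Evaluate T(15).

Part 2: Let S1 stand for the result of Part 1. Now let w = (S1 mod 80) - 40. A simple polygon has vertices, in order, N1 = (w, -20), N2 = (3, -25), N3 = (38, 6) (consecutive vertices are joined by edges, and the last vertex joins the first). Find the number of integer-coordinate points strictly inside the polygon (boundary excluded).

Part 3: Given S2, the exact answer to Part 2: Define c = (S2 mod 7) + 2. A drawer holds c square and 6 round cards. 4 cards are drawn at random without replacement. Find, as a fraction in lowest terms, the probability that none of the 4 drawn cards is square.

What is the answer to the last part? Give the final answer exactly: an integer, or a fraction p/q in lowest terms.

1/33

Part 1: T(2) = -1*(22) - 2*(-5) = -12; iterating: T(2)=-12, T(3)=-32, T(4)=56, T(5)=8, T(6)=-120, T(7)=104, T(8)=136, T(9)=-344, T(10)=72, T(11)=616, T(12)=-760, T(13)=-472, T(14)=1992, T(15)=-1048; answer -1048
Part 2: S1 = -1048; w = 32; cross terms: (32*-25 - 3*-20)=-740, (3*6 - 38*-25)=968, (38*-20 - 32*6)=-952; twice the area = |-724| = 724; area = 362; boundary points = 1 + 1 + 2 = 4; strictly interior points = area - boundary/2 + 1 = 361; answer 361
Part 3: S2 = 361; c = 6; total draws C(12,4) = 495; favorable C(6,4) = 15; P = 1/33; answer 1/33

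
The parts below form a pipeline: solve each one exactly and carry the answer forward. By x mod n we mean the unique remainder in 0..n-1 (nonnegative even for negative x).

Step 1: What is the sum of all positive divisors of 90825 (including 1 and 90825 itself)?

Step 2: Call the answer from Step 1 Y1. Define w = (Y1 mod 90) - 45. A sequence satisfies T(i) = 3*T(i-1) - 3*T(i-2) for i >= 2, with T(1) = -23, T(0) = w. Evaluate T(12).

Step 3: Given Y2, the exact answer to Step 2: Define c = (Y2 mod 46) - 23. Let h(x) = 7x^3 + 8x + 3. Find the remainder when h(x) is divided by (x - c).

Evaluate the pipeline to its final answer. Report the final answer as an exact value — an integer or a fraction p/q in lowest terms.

74715

Step 1: 90825 = 3 * 5^2 * 7 * 173; sigma = (1 + 3) * (1 + 5 + 25) * (1 + 7) * (1 + 173) = 4 * 31 * 8 * 174 = 172608; answer 172608
Step 2: Y1 = 172608; w = 33; T(2) = 3*(-23) - 3*(33) = -168; iterating: T(2)=-168, T(3)=-435, T(4)=-801, T(5)=-1098, T(6)=-891, T(7)=621, T(8)=4536, T(9)=11745, T(10)=21627, T(11)=29646, T(12)=24057; answer 24057
Step 3: Y2 = 24057; c = 22; remainder = value at the root: 7*(22)^3 + 8*(22)^1 + 3 = (74536) + (176) + (3) = 74715; answer 74715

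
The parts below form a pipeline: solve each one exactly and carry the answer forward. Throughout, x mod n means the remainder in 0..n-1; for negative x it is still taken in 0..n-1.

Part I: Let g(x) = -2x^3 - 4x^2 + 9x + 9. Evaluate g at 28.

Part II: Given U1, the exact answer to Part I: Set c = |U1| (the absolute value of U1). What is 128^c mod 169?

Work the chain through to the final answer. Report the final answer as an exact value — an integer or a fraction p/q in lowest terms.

5

Part I: -2*(28)^3 - 4*(28)^2 + 9*(28)^1 + 9 = (-43904) + (-3136) + (252) + (9) = -46779; answer -46779
Part II: U1 = -46779; c = 46779; squarings mod 169: 128^1=128, 128^2=160, 128^4=81, 128^8=139, 128^16=55, 128^32=152, 128^64=120, 128^128=35, 128^256=42, 128^512=74, 128^1024=68, 128^2048=61, 128^4096=3, 128^8192=9, 128^16384=81, 128^32768=139; 128^46779 = 128^1 * 128^2 * 128^8 * 128^16 * 128^32 * 128^128 * 128^512 * 128^1024 * 128^4096 * 128^8192 * 128^32768 = 5 (mod 169); answer 5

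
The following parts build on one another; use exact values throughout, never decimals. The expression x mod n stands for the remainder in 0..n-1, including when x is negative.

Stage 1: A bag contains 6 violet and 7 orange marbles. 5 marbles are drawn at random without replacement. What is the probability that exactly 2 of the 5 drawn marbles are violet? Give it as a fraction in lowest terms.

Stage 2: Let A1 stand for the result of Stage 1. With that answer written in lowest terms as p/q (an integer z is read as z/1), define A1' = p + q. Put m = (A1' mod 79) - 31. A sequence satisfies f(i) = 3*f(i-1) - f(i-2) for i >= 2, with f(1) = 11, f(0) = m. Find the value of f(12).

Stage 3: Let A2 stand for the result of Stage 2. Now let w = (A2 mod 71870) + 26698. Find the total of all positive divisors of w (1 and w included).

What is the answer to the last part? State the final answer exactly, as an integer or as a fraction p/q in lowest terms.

66528

Stage 1: total draws C(13,5) = 1287; favorable C(6,2)*C(7,3) = 525; P = 175/429; answer 175/429
Stage 2: A1 = 175/429; threaded value p + q = 604; m = 20; f(2) = 3*(11) - 1*(20) = 13; iterating: f(2)=13, f(3)=28, f(4)=71, f(5)=185, f(6)=484, f(7)=1267, f(8)=3317, f(9)=8684, f(10)=22735, f(11)=59521, f(12)=155828; answer 155828
Stage 3: A2 = 155828; w = 38786; 38786 = 2 * 11 * 41 * 43; sigma = (1 + 2) * (1 + 11) * (1 + 41) * (1 + 43) = 3 * 12 * 42 * 44 = 66528; answer 66528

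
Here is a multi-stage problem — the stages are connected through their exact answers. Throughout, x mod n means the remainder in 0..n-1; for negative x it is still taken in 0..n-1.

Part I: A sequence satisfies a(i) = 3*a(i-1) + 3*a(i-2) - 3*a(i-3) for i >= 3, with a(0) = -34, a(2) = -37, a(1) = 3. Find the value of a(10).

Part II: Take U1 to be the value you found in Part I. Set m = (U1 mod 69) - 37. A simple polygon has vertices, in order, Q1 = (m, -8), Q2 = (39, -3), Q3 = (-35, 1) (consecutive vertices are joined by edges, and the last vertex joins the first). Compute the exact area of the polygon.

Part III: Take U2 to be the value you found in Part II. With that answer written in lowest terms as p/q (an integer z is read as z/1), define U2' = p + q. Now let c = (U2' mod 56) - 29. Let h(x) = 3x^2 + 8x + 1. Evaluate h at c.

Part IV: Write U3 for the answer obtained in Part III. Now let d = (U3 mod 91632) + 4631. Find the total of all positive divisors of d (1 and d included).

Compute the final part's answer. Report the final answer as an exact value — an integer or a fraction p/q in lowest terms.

Part I: a(3) = 3*(-37) + 3*(3) - 3*(-34) = 0; iterating: a(3)=0, a(4)=-120, a(5)=-249, a(6)=-1107, a(7)=-3708, a(8)=-13698, a(9)=-48897, a(10)=-176661; answer -176661
Part II: U1 = -176661; m = 11; cross terms: (11*-3 - 39*-8)=279, (39*1 - -35*-3)=-66, (-35*-8 - 11*1)=269; twice the area = |482| = 482; area = 241; answer 241
Part III: U2 = 241; threaded value p + q = 242; c = -11; 3*(-11)^2 + 8*(-11)^1 + 1 = (363) + (-88) + (1) = 276; answer 276
Part IV: U3 = 276; d = 4907; 4907 = 7 * 701; sigma = (1 + 7) * (1 + 701) = 8 * 702 = 5616; answer 5616

5616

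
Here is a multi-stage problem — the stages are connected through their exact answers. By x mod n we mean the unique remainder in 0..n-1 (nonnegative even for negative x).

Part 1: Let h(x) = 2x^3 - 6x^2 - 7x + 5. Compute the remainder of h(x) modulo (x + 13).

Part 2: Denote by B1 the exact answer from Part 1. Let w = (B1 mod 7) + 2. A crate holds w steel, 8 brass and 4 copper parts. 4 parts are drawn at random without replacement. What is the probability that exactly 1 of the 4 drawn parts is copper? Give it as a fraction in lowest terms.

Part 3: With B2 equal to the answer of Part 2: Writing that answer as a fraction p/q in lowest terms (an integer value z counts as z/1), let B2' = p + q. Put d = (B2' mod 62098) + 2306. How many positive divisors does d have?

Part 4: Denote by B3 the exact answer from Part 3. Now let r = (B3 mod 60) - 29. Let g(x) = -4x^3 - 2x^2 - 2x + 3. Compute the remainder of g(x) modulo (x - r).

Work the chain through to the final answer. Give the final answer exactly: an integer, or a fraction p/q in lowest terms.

Part 1: remainder = value at the root: 2*(-13)^3 - 6*(-13)^2 - 7*(-13)^1 + 5 = (-4394) + (-1014) + (91) + (5) = -5312; answer -5312
Part 2: B1 = -5312; w = 3; total draws C(15,4) = 1365; favorable C(4,1)*C(11,3) = 660; P = 44/91; answer 44/91
Part 3: B2 = 44/91; threaded value p + q = 135; d = 2441; 2441 is prime, so its only divisors are 1 and 2441; count = 2; answer 2
Part 4: B3 = 2; r = -27; remainder = value at the root: -4*(-27)^3 - 2*(-27)^2 - 2*(-27)^1 + 3 = (78732) + (-1458) + (54) + (3) = 77331; answer 77331

77331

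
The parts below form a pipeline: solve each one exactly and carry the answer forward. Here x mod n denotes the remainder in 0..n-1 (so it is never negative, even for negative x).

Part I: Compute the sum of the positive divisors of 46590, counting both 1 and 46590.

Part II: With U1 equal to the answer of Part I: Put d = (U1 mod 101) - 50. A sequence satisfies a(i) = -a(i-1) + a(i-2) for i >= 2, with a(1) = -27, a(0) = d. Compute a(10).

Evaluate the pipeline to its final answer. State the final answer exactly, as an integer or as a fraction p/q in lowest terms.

2539

Part I: 46590 = 2 * 3 * 5 * 1553; sigma = (1 + 2) * (1 + 3) * (1 + 5) * (1 + 1553) = 3 * 4 * 6 * 1554 = 111888; answer 111888
Part II: U1 = 111888; d = 31; a(2) = -1*(-27) + 1*(31) = 58; iterating: a(2)=58, a(3)=-85, a(4)=143, a(5)=-228, a(6)=371, a(7)=-599, a(8)=970, a(9)=-1569, a(10)=2539; answer 2539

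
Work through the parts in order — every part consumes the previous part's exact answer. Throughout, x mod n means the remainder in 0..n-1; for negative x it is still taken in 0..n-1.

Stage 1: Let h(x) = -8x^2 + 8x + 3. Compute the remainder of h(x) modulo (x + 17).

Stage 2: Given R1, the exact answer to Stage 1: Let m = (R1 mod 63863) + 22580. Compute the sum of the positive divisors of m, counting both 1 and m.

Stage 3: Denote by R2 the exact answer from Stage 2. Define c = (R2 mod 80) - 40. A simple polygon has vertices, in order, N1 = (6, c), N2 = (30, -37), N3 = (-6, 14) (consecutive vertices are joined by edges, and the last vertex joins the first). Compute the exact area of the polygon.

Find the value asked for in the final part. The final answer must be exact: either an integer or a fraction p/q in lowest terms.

666

Stage 1: remainder = value at the root: -8*(-17)^2 + 8*(-17)^1 + 3 = (-2312) + (-136) + (3) = -2445; answer -2445
Stage 2: R1 = -2445; m = 83998; 83998 = 2 * 41999; sigma = (1 + 2) * (1 + 41999) = 3 * 42000 = 126000; answer 126000
Stage 3: R2 = 126000; c = -40; cross terms: (6*-37 - 30*-40)=978, (30*14 - -6*-37)=198, (-6*-40 - 6*14)=156; twice the area = |1332| = 1332; area = 666; answer 666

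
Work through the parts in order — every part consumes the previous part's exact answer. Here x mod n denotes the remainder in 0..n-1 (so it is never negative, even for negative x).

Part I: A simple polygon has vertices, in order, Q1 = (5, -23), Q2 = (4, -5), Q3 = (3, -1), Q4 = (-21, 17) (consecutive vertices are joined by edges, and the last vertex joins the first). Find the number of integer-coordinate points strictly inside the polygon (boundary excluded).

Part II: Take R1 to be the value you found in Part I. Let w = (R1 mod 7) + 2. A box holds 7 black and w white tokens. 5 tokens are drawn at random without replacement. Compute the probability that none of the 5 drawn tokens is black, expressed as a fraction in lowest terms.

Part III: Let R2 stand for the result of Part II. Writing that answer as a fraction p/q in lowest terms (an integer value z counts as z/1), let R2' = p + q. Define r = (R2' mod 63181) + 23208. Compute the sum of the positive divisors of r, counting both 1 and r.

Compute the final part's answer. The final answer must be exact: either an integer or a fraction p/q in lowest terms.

Part I: cross terms: (5*-5 - 4*-23)=67, (4*-1 - 3*-5)=11, (3*17 - -21*-1)=30, (-21*-23 - 5*17)=398; twice the area = |506| = 506; area = 253; boundary points = 1 + 1 + 6 + 2 = 10; strictly interior points = area - boundary/2 + 1 = 249; answer 249
Part II: R1 = 249; w = 6; total draws C(13,5) = 1287; favorable C(6,5) = 6; P = 2/429; answer 2/429
Part III: R2 = 2/429; threaded value p + q = 431; r = 23639; 23639 = 7 * 11 * 307; sigma = (1 + 7) * (1 + 11) * (1 + 307) = 8 * 12 * 308 = 29568; answer 29568

29568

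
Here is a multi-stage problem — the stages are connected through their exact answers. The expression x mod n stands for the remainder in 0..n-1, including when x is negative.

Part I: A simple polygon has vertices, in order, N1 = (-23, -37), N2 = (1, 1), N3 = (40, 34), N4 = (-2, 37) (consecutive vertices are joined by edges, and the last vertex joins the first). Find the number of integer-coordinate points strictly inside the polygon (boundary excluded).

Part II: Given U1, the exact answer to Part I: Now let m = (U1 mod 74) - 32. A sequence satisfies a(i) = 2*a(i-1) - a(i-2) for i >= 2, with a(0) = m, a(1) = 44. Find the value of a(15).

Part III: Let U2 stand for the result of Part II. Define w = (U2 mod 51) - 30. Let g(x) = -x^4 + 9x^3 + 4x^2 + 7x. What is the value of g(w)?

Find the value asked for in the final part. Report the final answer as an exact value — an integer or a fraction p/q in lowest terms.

Part I: cross terms: (-23*1 - 1*-37)=14, (1*34 - 40*1)=-6, (40*37 - -2*34)=1548, (-2*-37 - -23*37)=925; twice the area = |2481| = 2481; area = 2481/2; boundary points = 2 + 3 + 3 + 1 = 9; strictly interior points = area - boundary/2 + 1 = 1237; answer 1237
Part II: U1 = 1237; m = 21; a(2) = 2*(44) - 1*(21) = 67; iterating: a(2)=67, a(3)=90, a(4)=113, a(5)=136, a(6)=159, a(7)=182, a(8)=205, a(9)=228, a(10)=251, a(11)=274, a(12)=297, a(13)=320, a(14)=343, a(15)=366; answer 366
Part III: U2 = 366; w = -21; -1*(-21)^4 + 9*(-21)^3 + 4*(-21)^2 + 7*(-21)^1 = (-194481) + (-83349) + (1764) + (-147) = -276213; answer -276213

-276213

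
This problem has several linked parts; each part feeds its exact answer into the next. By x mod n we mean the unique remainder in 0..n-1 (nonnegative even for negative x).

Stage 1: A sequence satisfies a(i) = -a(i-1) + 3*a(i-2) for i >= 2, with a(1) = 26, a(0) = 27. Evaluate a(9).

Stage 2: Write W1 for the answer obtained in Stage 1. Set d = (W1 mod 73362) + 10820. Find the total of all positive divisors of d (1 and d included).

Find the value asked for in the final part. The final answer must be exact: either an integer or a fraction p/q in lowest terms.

79814

Stage 1: a(2) = -1*(26) + 3*(27) = 55; iterating: a(2)=55, a(3)=23, a(4)=142, a(5)=-73, a(6)=499, a(7)=-718, a(8)=2215, a(9)=-4369; answer -4369
Stage 2: W1 = -4369; d = 79813; 79813 is prime, so its only divisors are 1 and 79813; sigma = 1 + 79813 = 79814; answer 79814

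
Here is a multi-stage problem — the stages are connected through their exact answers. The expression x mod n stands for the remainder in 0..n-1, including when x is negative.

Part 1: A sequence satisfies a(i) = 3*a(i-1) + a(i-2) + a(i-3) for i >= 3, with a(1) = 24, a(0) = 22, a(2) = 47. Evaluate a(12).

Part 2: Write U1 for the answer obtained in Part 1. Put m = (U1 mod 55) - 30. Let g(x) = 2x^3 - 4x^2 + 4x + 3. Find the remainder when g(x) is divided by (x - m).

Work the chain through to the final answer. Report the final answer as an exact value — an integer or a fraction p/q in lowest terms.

Part 1: a(3) = 3*(47) + 1*(24) + 1*(22) = 187; iterating: a(3)=187, a(4)=632, a(5)=2130, a(6)=7209, a(7)=24389, a(8)=82506, a(9)=279116, a(10)=944243, a(11)=3194351, a(12)=10806412; answer 10806412
Part 2: U1 = 10806412; m = -18; remainder = value at the root: 2*(-18)^3 - 4*(-18)^2 + 4*(-18)^1 + 3 = (-11664) + (-1296) + (-72) + (3) = -13029; answer -13029

-13029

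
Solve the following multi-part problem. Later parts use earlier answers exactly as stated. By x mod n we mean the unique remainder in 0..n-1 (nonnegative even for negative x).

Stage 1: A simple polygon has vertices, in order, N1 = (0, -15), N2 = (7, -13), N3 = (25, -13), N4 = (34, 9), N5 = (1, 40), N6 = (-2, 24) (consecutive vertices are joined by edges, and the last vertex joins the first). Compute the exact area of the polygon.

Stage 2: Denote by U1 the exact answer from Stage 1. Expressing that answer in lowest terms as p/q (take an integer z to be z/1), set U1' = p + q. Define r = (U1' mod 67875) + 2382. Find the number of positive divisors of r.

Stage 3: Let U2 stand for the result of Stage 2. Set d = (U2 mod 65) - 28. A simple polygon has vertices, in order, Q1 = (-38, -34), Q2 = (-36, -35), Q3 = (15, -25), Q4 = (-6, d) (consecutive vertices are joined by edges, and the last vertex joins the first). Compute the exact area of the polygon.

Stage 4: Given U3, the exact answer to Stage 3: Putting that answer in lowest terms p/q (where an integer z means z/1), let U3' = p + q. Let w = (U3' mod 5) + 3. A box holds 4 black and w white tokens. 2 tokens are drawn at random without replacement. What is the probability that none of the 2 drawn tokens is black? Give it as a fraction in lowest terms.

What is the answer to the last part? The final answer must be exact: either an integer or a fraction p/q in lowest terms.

Stage 1: cross terms: (0*-13 - 7*-15)=105, (7*-13 - 25*-13)=234, (25*9 - 34*-13)=667, (34*40 - 1*9)=1351, (1*24 - -2*40)=104, (-2*-15 - 0*24)=30; twice the area = |2491| = 2491; area = 2491/2; answer 2491/2
Stage 2: U1 = 2491/2; threaded value p + q = 2493; r = 4875; 4875 = 3 * 5^3 * 13; number of divisors = (1+1) * (3+1) * (1+1) = 16; answer 16
Stage 3: U2 = 16; d = -12; cross terms: (-38*-35 - -36*-34)=106, (-36*-25 - 15*-35)=1425, (15*-12 - -6*-25)=-330, (-6*-34 - -38*-12)=-252; twice the area = |949| = 949; area = 949/2; answer 949/2
Stage 4: U3 = 949/2; threaded value p + q = 951; w = 4; total draws C(8,2) = 28; favorable C(4,2) = 6; P = 3/14; answer 3/14

3/14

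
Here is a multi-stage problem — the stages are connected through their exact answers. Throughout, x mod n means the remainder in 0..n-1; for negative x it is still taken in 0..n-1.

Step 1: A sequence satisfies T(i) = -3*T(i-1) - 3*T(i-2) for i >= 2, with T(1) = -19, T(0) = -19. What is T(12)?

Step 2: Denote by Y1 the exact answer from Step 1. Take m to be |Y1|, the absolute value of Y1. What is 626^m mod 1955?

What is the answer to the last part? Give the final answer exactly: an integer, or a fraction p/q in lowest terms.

826

Step 1: T(2) = -3*(-19) - 3*(-19) = 114; iterating: T(2)=114, T(3)=-285, T(4)=513, T(5)=-684, T(6)=513, T(7)=513, T(8)=-3078, T(9)=7695, T(10)=-13851, T(11)=18468, T(12)=-13851; answer -13851
Step 2: Y1 = -13851; m = 13851; squarings mod 1955: 626^1=626, 626^2=876, 626^4=1016, 626^8=16, 626^16=256, 626^32=1021, 626^64=426, 626^128=1616, 626^256=1531, 626^512=1871, 626^1024=1191, 626^2048=1106, 626^4096=1361, 626^8192=936; 626^13851 = 626^1 * 626^2 * 626^8 * 626^16 * 626^512 * 626^1024 * 626^4096 * 626^8192 = 826 (mod 1955); answer 826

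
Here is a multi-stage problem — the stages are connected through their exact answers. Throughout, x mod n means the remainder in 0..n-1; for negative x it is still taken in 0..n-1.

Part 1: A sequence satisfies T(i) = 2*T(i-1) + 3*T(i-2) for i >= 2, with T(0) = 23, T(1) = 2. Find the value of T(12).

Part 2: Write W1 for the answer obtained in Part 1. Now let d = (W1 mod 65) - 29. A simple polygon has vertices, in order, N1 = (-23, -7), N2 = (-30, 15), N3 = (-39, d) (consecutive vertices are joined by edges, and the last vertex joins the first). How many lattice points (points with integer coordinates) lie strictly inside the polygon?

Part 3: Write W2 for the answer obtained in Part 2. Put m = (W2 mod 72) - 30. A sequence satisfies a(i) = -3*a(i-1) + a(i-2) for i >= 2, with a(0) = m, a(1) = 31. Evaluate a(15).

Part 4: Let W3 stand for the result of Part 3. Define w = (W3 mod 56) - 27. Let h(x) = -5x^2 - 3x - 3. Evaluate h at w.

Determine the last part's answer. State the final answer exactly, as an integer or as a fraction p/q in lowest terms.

-687

Part 1: T(2) = 2*(2) + 3*(23) = 73; iterating: T(2)=73, T(3)=152, T(4)=523, T(5)=1502, T(6)=4573, T(7)=13652, T(8)=41023, T(9)=123002, T(10)=369073, T(11)=1107152, T(12)=3321523; answer 3321523
Part 2: W1 = 3321523; d = -6; cross terms: (-23*15 - -30*-7)=-555, (-30*-6 - -39*15)=765, (-39*-7 - -23*-6)=135; twice the area = |345| = 345; area = 345/2; boundary points = 1 + 3 + 1 = 5; strictly interior points = area - boundary/2 + 1 = 171; answer 171
Part 3: W2 = 171; m = -3; a(2) = -3*(31) + 1*(-3) = -96; iterating: a(2)=-96, a(3)=319, a(4)=-1053, a(5)=3478, a(6)=-11487, a(7)=37939, a(8)=-125304, a(9)=413851, a(10)=-1366857, a(11)=4514422, a(12)=-14910123, a(13)=49244791, a(14)=-162644496, a(15)=537178279; answer 537178279
Part 4: W3 = 537178279; w = -12; -5*(-12)^2 - 3*(-12)^1 - 3 = (-720) + (36) + (-3) = -687; answer -687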